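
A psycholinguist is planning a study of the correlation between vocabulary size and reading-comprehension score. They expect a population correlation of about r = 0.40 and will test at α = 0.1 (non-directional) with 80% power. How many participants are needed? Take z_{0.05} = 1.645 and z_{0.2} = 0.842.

n = 38

Fisher's z: C = ½·ln((1+r)/(1−r)) = ½·ln(2.3333) = 0.4236.
n = ((z_{α/2} + z_β)/C)² + 3.
(1.645 + 0.842) / 0.4236 = 2.487 / 0.4236 = 5.871.
n = 5.871² + 3 = 34.47 + 3 = 37.5.
Round up.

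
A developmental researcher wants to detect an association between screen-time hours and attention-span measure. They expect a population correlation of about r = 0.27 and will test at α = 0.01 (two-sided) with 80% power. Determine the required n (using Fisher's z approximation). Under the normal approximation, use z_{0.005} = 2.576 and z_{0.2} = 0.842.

Fisher's z: C = ½·ln((1+r)/(1−r)) = ½·ln(1.7397) = 0.2769.
n = ((z_{α/2} + z_β)/C)² + 3.
(2.576 + 0.842) / 0.2769 = 3.418 / 0.2769 = 12.344.
n = 12.344² + 3 = 152.37 + 3 = 155.4.
Round up.

n = 156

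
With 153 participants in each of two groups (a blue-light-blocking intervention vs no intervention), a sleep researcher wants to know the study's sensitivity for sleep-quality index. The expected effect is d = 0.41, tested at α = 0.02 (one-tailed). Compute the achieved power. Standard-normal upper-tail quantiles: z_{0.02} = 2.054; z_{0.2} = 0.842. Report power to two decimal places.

power ≈ 0.94

For two equal groups, power = Φ(d·√(n/2) − z_{α}).
d·√(n/2) = 0.41 × √(153/2) = 0.41 × 8.746 = 3.586.
z_β = 3.586 − 2.054 = 1.532.
Power = Φ(1.532) = 0.937.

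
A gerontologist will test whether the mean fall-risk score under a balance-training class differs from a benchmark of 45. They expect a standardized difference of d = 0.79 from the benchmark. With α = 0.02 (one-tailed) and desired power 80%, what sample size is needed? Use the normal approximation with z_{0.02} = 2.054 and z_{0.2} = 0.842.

n = 14

For a one-sample test: n = ((z_{α} + z_β) / d)².
z_{α} + z_β = 2.054 + 0.842 = 2.896.
n = (2.896 / 0.79)² = 3.666² = 13.44.
Round up.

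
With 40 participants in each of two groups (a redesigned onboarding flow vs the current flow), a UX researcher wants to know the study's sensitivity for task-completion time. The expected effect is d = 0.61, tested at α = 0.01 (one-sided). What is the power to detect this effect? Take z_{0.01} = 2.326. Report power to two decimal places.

For two equal groups, power = Φ(d·√(n/2) − z_{α}).
d·√(n/2) = 0.61 × √(40/2) = 0.61 × 4.472 = 2.728.
z_β = 2.728 − 2.326 = 0.402.
Power = Φ(0.402) = 0.656.

power ≈ 0.66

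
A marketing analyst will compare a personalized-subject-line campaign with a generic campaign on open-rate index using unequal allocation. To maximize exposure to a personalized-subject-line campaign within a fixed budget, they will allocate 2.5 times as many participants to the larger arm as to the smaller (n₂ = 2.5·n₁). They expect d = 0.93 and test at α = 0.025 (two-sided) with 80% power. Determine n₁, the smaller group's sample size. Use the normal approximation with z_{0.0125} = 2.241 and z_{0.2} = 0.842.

n₁ = 16

With allocation ratio k = n₂/n₁ = 2.5, Var(x̄₁−x̄₂) = σ²(1/n₁ + 1/(k·n₁)) = σ²·(k+1)/(k·n₁).
So n₁ = (1 + 1/k)·((z_{α/2} + z_β)/d)² = 1.400 × (3.083/0.93)².
n₁ = 1.400 × 10.99 = 15.4.
Round up: n₁ = 16, giving n₂ = 2.5 × 16 = 40.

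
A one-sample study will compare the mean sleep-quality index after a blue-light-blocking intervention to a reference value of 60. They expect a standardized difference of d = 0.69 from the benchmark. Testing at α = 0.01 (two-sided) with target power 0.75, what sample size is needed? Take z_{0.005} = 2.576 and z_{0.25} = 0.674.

n = 23

For a one-sample test: n = ((z_{α/2} + z_β) / d)².
z_{α/2} + z_β = 2.576 + 0.674 = 3.250.
n = (3.250 / 0.69)² = 4.710² = 22.19.
Round up.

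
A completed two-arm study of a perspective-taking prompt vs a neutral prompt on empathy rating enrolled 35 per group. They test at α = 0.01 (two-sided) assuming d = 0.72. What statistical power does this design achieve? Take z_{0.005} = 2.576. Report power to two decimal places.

For two equal groups, power = Φ(d·√(n/2) − z_{α/2}).
d·√(n/2) = 0.72 × √(35/2) = 0.72 × 4.183 = 3.012.
z_β = 3.012 − 2.576 = 0.436.
Power = Φ(0.436) = 0.669.

power ≈ 0.67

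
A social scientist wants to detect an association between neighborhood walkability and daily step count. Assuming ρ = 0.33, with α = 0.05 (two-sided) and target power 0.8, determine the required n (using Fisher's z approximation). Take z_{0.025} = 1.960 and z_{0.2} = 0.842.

Fisher's z: C = ½·ln((1+r)/(1−r)) = ½·ln(1.9851) = 0.3428.
n = ((z_{α/2} + z_β)/C)² + 3.
(1.960 + 0.842) / 0.3428 = 2.802 / 0.3428 = 8.174.
n = 8.174² + 3 = 66.81 + 3 = 69.8.
Round up.

n = 70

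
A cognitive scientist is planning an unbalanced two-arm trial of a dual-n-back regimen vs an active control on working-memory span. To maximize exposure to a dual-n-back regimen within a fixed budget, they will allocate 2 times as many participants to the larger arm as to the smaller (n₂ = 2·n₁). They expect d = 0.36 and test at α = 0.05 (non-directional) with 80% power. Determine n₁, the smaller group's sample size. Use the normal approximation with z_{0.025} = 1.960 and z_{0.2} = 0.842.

With allocation ratio k = n₂/n₁ = 2, Var(x̄₁−x̄₂) = σ²(1/n₁ + 1/(k·n₁)) = σ²·(k+1)/(k·n₁).
So n₁ = (1 + 1/k)·((z_{α/2} + z_β)/d)² = 1.500 × (2.802/0.36)².
n₁ = 1.500 × 60.58 = 90.9.
Round up: n₁ = 91, giving n₂ = 2 × 91 = 182.

n₁ = 91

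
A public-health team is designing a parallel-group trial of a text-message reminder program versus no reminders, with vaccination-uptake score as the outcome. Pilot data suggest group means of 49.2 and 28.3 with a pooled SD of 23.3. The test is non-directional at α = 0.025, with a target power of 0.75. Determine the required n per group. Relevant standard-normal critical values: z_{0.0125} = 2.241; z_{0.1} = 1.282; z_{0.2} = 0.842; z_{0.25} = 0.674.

n = 22 per group

Cohen's d = |M₁ − M₂| / SD_pooled = |49.2 − 28.3| / 23.3 = 20.9 / 23.3 = 0.897.
For two independent groups with equal n: n = 2·((z_{α/2} + z_β) / d)².
z_{α/2} + z_β = 2.241 + 0.674 = 2.915.
n = 2 × (2.915 / 0.897)² = 2 × 3.250² = 2 × 10.56 = 21.1.
Round up to the next whole participant.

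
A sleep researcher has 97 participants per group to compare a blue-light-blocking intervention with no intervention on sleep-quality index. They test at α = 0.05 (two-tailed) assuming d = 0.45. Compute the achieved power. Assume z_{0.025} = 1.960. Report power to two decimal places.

For two equal groups, power = Φ(d·√(n/2) − z_{α/2}).
d·√(n/2) = 0.45 × √(97/2) = 0.45 × 6.964 = 3.134.
z_β = 3.134 − 1.960 = 1.174.
Power = Φ(1.174) = 0.880.

power ≈ 0.88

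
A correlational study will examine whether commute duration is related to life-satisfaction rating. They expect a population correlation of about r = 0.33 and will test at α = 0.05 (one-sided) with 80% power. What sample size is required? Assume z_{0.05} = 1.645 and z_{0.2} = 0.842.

n = 56

Fisher's z: C = ½·ln((1+r)/(1−r)) = ½·ln(1.9851) = 0.3428.
n = ((z_{α} + z_β)/C)² + 3.
(1.645 + 0.842) / 0.3428 = 2.487 / 0.3428 = 7.255.
n = 7.255² + 3 = 52.63 + 3 = 55.6.
Round up.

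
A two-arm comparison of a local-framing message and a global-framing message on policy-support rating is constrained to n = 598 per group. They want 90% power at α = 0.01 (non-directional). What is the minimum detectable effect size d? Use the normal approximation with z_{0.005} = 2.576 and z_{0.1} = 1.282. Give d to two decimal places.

d_min ≈ 0.22

For two independent groups of n = 598 each: d_min = (z_{α/2} + z_β)·√(2/n).
z-sum = 2.576 + 1.282 = 3.858.
d_min = 3.858 × √(2/598) = 3.858 × 0.0578 = 0.223.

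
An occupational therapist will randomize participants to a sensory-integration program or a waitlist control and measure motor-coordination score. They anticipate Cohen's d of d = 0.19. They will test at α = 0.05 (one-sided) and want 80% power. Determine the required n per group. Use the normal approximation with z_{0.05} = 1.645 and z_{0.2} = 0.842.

For two independent groups with equal n: n = 2·((z_{α} + z_β) / d)².
z_{α} + z_β = 1.645 + 0.842 = 2.487.
n = 2 × (2.487 / 0.19)² = 2 × 13.089² = 2 × 171.33 = 342.7.
Round up to the next whole participant.

n = 343 per group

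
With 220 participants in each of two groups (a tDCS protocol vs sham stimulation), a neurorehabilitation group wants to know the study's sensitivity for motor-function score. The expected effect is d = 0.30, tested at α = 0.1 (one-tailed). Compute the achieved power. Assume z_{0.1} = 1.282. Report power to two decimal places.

For two equal groups, power = Φ(d·√(n/2) − z_{α}).
d·√(n/2) = 0.30 × √(220/2) = 0.30 × 10.488 = 3.146.
z_β = 3.146 − 1.282 = 1.864.
Power = Φ(1.864) = 0.969.

power ≈ 0.97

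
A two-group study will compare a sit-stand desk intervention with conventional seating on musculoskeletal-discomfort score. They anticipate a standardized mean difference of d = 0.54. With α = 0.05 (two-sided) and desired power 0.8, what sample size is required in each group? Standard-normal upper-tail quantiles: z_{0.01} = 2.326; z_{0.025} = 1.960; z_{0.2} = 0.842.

n = 54 per group

For two independent groups with equal n: n = 2·((z_{α/2} + z_β) / d)².
z_{α/2} + z_β = 1.960 + 0.842 = 2.802.
n = 2 × (2.802 / 0.54)² = 2 × 5.189² = 2 × 26.92 = 53.8.
Round up to the next whole participant.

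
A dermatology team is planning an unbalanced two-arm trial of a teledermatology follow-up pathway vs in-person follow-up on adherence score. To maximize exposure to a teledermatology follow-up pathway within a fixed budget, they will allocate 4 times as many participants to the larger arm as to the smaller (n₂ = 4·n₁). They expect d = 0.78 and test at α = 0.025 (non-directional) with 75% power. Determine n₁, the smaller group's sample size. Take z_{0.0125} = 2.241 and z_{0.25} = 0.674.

n₁ = 18

With allocation ratio k = n₂/n₁ = 4, Var(x̄₁−x̄₂) = σ²(1/n₁ + 1/(k·n₁)) = σ²·(k+1)/(k·n₁).
So n₁ = (1 + 1/k)·((z_{α/2} + z_β)/d)² = 1.250 × (2.915/0.78)².
n₁ = 1.250 × 13.97 = 17.5.
Round up: n₁ = 18, giving n₂ = 4 × 18 = 72.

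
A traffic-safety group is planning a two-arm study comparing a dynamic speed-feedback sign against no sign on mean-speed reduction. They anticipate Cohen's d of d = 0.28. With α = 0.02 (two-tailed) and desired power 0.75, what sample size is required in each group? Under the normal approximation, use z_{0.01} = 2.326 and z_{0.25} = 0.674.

n = 230 per group

For two independent groups with equal n: n = 2·((z_{α/2} + z_β) / d)².
z_{α/2} + z_β = 2.326 + 0.674 = 3.000.
n = 2 × (3.000 / 0.28)² = 2 × 10.714² = 2 × 114.80 = 229.6.
Round up to the next whole participant.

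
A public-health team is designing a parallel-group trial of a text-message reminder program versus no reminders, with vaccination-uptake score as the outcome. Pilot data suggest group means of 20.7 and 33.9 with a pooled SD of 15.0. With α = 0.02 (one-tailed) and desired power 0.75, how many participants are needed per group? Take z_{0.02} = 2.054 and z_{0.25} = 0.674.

n = 20 per group

Cohen's d = |M₁ − M₂| / SD_pooled = |20.7 − 33.9| / 15.0 = 13.2 / 15.0 = 0.880.
For two independent groups with equal n: n = 2·((z_{α} + z_β) / d)².
z_{α} + z_β = 2.054 + 0.674 = 2.728.
n = 2 × (2.728 / 0.880)² = 2 × 3.100² = 2 × 9.61 = 19.2.
Round up to the next whole participant.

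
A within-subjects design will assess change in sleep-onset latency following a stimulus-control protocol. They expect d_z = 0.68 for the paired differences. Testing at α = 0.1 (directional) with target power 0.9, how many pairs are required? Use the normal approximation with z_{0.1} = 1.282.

For a paired (one-sample on differences) test: n = ((z_{α} + z_β) / d)².
z_{α} + z_β = 1.282 + 1.282 = 2.564.
n = (2.564 / 0.68)² = 3.771² = 14.22.
Round up.

n = 15 pairs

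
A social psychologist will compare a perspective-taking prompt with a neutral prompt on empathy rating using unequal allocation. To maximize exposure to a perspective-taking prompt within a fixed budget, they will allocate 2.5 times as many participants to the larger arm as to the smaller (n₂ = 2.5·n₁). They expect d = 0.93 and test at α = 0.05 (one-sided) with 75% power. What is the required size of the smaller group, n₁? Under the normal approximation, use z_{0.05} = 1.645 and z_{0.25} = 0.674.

n₁ = 9

With allocation ratio k = n₂/n₁ = 2.5, Var(x̄₁−x̄₂) = σ²(1/n₁ + 1/(k·n₁)) = σ²·(k+1)/(k·n₁).
So n₁ = (1 + 1/k)·((z_{α} + z_β)/d)² = 1.400 × (2.319/0.93)².
n₁ = 1.400 × 6.22 = 8.7.
Round up: n₁ = 9, giving n₂ = ⌈2.5 × 9⌉ = ⌈22.5⌉ = 23.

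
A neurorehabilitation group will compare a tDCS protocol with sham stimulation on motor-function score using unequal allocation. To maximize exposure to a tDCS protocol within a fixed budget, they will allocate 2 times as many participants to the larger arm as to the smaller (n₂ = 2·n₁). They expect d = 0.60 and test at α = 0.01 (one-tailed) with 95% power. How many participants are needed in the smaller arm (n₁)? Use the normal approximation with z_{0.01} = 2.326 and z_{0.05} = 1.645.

n₁ = 66

With allocation ratio k = n₂/n₁ = 2, Var(x̄₁−x̄₂) = σ²(1/n₁ + 1/(k·n₁)) = σ²·(k+1)/(k·n₁).
So n₁ = (1 + 1/k)·((z_{α} + z_β)/d)² = 1.500 × (3.971/0.60)².
n₁ = 1.500 × 43.80 = 65.7.
Round up: n₁ = 66, giving n₂ = 2 × 66 = 132.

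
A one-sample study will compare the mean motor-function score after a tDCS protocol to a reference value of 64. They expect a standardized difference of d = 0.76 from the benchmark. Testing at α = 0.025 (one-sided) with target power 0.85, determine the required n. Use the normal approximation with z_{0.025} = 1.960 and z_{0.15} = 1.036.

For a one-sample test: n = ((z_{α} + z_β) / d)².
z_{α} + z_β = 1.960 + 1.036 = 2.996.
n = (2.996 / 0.76)² = 3.942² = 15.54.
Round up.

n = 16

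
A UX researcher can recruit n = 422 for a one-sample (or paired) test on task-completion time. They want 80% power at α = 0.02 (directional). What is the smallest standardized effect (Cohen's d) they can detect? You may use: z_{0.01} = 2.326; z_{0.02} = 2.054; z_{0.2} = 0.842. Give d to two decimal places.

For a single sample (or paired design) of n = 422: d_min = (z_{α} + z_β)/√n.
z-sum = 2.054 + 0.842 = 2.896.
d_min = 2.896 / √422 = 2.896 / 20.543 = 0.141.

d_min ≈ 0.14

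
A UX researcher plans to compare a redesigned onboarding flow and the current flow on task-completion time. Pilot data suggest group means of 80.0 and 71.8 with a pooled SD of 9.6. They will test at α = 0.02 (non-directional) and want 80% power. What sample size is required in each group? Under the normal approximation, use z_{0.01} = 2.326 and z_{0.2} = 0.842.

Cohen's d = |M₁ − M₂| / SD_pooled = |80.0 − 71.8| / 9.6 = 8.2 / 9.6 = 0.854.
For two independent groups with equal n: n = 2·((z_{α/2} + z_β) / d)².
z_{α/2} + z_β = 2.326 + 0.842 = 3.168.
n = 2 × (3.168 / 0.854)² = 2 × 3.710² = 2 × 13.76 = 27.5.
Round up to the next whole participant.

n = 28 per group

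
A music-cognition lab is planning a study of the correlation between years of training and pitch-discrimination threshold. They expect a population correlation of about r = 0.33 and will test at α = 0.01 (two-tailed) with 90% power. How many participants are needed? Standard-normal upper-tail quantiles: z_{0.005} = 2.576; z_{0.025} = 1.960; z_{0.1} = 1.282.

n = 130

Fisher's z: C = ½·ln((1+r)/(1−r)) = ½·ln(1.9851) = 0.3428.
n = ((z_{α/2} + z_β)/C)² + 3.
(2.576 + 1.282) / 0.3428 = 3.858 / 0.3428 = 11.254.
n = 11.254² + 3 = 126.66 + 3 = 129.7.
Round up.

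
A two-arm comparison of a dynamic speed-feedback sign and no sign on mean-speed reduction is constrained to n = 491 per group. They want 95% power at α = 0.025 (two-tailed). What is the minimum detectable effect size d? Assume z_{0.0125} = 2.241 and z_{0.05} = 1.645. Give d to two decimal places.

d_min ≈ 0.25

For two independent groups of n = 491 each: d_min = (z_{α/2} + z_β)·√(2/n).
z-sum = 2.241 + 1.645 = 3.886.
d_min = 3.886 × √(2/491) = 3.886 × 0.0638 = 0.248.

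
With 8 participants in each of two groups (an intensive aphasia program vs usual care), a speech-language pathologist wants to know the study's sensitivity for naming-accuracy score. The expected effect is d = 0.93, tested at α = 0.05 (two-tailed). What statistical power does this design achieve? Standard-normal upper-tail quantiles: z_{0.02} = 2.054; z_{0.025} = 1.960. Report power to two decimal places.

power ≈ 0.46

For two equal groups, power = Φ(d·√(n/2) − z_{α/2}).
d·√(n/2) = 0.93 × √(8/2) = 0.93 × 2.000 = 1.860.
z_β = 1.860 − 1.960 = -0.100.
Power = Φ(-0.100) = 0.460.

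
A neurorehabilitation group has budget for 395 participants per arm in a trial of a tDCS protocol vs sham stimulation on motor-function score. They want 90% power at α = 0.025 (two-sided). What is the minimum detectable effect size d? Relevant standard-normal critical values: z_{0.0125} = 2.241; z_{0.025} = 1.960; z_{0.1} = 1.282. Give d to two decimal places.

For two independent groups of n = 395 each: d_min = (z_{α/2} + z_β)·√(2/n).
z-sum = 2.241 + 1.282 = 3.523.
d_min = 3.523 × √(2/395) = 3.523 × 0.0712 = 0.251.

d_min ≈ 0.25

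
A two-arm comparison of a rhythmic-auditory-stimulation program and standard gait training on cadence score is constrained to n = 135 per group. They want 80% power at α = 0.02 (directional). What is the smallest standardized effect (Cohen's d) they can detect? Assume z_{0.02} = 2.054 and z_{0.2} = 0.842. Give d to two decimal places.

For two independent groups of n = 135 each: d_min = (z_{α} + z_β)·√(2/n).
z-sum = 2.054 + 0.842 = 2.896.
d_min = 2.896 × √(2/135) = 2.896 × 0.1217 = 0.352.

d_min ≈ 0.35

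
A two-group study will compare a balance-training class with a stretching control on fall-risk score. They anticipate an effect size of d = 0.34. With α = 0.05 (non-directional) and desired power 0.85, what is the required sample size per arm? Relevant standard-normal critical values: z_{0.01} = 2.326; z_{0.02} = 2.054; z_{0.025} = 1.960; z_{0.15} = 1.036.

n = 156 per group

For two independent groups with equal n: n = 2·((z_{α/2} + z_β) / d)².
z_{α/2} + z_β = 1.960 + 1.036 = 2.996.
n = 2 × (2.996 / 0.34)² = 2 × 8.812² = 2 × 77.65 = 155.3.
Round up to the next whole participant.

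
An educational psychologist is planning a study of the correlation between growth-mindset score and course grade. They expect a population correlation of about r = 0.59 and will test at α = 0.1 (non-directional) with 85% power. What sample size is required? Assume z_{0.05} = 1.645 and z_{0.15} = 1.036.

Fisher's z: C = ½·ln((1+r)/(1−r)) = ½·ln(3.8780) = 0.6777.
n = ((z_{α/2} + z_β)/C)² + 3.
(1.645 + 1.036) / 0.6777 = 2.681 / 0.6777 = 3.956.
n = 3.956² + 3 = 15.65 + 3 = 18.7.
Round up.

n = 19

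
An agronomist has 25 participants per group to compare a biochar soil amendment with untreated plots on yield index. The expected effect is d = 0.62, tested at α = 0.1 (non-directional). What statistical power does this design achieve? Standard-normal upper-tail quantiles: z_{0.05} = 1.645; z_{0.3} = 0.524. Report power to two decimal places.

For two equal groups, power = Φ(d·√(n/2) − z_{α/2}).
d·√(n/2) = 0.62 × √(25/2) = 0.62 × 3.536 = 2.192.
z_β = 2.192 − 1.645 = 0.547.
Power = Φ(0.547) = 0.708.

power ≈ 0.71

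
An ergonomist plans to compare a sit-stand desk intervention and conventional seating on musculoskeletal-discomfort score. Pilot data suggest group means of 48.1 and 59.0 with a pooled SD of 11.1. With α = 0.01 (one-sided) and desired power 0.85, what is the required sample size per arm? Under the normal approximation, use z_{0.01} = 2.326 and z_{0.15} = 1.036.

n = 24 per group

Cohen's d = |M₁ − M₂| / SD_pooled = |48.1 − 59.0| / 11.1 = 10.9 / 11.1 = 0.982.
For two independent groups with equal n: n = 2·((z_{α} + z_β) / d)².
z_{α} + z_β = 2.326 + 1.036 = 3.362.
n = 2 × (3.362 / 0.982)² = 2 × 3.424² = 2 × 11.72 = 23.4.
Round up to the next whole participant.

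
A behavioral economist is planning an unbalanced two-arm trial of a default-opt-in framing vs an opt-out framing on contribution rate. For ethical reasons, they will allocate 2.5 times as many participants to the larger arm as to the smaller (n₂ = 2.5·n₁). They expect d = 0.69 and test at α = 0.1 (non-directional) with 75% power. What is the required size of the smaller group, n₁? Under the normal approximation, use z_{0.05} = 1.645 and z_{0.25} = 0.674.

With allocation ratio k = n₂/n₁ = 2.5, Var(x̄₁−x̄₂) = σ²(1/n₁ + 1/(k·n₁)) = σ²·(k+1)/(k·n₁).
So n₁ = (1 + 1/k)·((z_{α/2} + z_β)/d)² = 1.400 × (2.319/0.69)².
n₁ = 1.400 × 11.30 = 15.8.
Round up: n₁ = 16, giving n₂ = 2.5 × 16 = 40.

n₁ = 16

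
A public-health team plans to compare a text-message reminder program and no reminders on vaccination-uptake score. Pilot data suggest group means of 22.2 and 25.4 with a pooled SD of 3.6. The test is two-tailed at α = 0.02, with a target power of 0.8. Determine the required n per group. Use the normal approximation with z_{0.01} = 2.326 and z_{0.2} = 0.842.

n = 26 per group

Cohen's d = |M₁ − M₂| / SD_pooled = |22.2 − 25.4| / 3.6 = 3.2 / 3.6 = 0.889.
For two independent groups with equal n: n = 2·((z_{α/2} + z_β) / d)².
z_{α/2} + z_β = 2.326 + 0.842 = 3.168.
n = 2 × (3.168 / 0.889)² = 2 × 3.564² = 2 × 12.70 = 25.4.
Round up to the next whole participant.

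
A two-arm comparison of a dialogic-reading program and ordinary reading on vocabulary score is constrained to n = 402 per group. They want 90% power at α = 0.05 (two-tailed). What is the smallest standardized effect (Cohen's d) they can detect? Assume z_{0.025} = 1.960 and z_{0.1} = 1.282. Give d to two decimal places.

d_min ≈ 0.23

For two independent groups of n = 402 each: d_min = (z_{α/2} + z_β)·√(2/n).
z-sum = 1.960 + 1.282 = 3.242.
d_min = 3.242 × √(2/402) = 3.242 × 0.0705 = 0.229.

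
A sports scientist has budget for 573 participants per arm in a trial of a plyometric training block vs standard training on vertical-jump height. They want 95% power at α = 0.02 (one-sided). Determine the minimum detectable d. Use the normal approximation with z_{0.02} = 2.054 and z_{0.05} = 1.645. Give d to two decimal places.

d_min ≈ 0.22

For two independent groups of n = 573 each: d_min = (z_{α} + z_β)·√(2/n).
z-sum = 2.054 + 1.645 = 3.699.
d_min = 3.699 × √(2/573) = 3.699 × 0.0591 = 0.219.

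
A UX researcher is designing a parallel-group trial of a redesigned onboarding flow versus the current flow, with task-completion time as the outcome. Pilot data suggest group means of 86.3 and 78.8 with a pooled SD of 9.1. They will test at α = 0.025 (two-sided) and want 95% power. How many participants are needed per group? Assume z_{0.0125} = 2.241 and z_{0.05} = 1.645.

Cohen's d = |M₁ − M₂| / SD_pooled = |86.3 − 78.8| / 9.1 = 7.5 / 9.1 = 0.824.
For two independent groups with equal n: n = 2·((z_{α/2} + z_β) / d)².
z_{α/2} + z_β = 2.241 + 1.645 = 3.886.
n = 2 × (3.886 / 0.824)² = 2 × 4.716² = 2 × 22.24 = 44.5.
Round up to the next whole participant.

n = 45 per group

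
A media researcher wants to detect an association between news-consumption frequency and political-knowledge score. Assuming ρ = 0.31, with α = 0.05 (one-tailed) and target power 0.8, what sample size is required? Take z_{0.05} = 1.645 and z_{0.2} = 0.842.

Fisher's z: C = ½·ln((1+r)/(1−r)) = ½·ln(1.8986) = 0.3205.
n = ((z_{α} + z_β)/C)² + 3.
(1.645 + 0.842) / 0.3205 = 2.487 / 0.3205 = 7.760.
n = 7.760² + 3 = 60.21 + 3 = 63.2.
Round up.

n = 64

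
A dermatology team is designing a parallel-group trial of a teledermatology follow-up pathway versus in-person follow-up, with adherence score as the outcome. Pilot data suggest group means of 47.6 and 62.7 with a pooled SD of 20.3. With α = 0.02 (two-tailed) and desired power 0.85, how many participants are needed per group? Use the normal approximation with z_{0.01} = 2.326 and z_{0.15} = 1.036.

Cohen's d = |M₁ − M₂| / SD_pooled = |47.6 − 62.7| / 20.3 = 15.1 / 20.3 = 0.744.
For two independent groups with equal n: n = 2·((z_{α/2} + z_β) / d)².
z_{α/2} + z_β = 2.326 + 1.036 = 3.362.
n = 2 × (3.362 / 0.744)² = 2 × 4.519² = 2 × 20.42 = 40.8.
Round up to the next whole participant.

n = 41 per group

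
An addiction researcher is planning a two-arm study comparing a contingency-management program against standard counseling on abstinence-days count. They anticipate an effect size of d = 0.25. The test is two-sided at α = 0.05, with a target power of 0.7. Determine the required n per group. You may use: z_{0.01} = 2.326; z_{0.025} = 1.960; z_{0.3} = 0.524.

n = 198 per group

For two independent groups with equal n: n = 2·((z_{α/2} + z_β) / d)².
z_{α/2} + z_β = 1.960 + 0.524 = 2.484.
n = 2 × (2.484 / 0.25)² = 2 × 9.936² = 2 × 98.72 = 197.4.
Round up to the next whole participant.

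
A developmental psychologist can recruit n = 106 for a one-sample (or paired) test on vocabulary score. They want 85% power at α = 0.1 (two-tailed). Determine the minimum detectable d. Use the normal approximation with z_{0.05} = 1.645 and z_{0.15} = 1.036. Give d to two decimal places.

For a single sample (or paired design) of n = 106: d_min = (z_{α/2} + z_β)/√n.
z-sum = 1.645 + 1.036 = 2.681.
d_min = 2.681 / √106 = 2.681 / 10.296 = 0.260.

d_min ≈ 0.26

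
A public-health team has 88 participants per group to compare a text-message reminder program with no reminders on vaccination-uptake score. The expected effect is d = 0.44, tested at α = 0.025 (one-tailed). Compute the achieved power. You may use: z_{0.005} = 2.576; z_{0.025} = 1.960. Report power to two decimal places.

For two equal groups, power = Φ(d·√(n/2) − z_{α}).
d·√(n/2) = 0.44 × √(88/2) = 0.44 × 6.633 = 2.919.
z_β = 2.919 − 1.960 = 0.959.
Power = Φ(0.959) = 0.831.

power ≈ 0.83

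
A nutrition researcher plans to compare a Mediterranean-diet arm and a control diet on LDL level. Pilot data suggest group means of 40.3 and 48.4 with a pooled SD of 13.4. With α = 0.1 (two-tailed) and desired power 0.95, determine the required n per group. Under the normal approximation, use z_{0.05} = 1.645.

Cohen's d = |M₁ − M₂| / SD_pooled = |40.3 − 48.4| / 13.4 = 8.1 / 13.4 = 0.604.
For two independent groups with equal n: n = 2·((z_{α/2} + z_β) / d)².
z_{α/2} + z_β = 1.645 + 1.645 = 3.290.
n = 2 × (3.290 / 0.604)² = 2 × 5.447² = 2 × 29.67 = 59.3.
Round up to the next whole participant.

n = 60 per group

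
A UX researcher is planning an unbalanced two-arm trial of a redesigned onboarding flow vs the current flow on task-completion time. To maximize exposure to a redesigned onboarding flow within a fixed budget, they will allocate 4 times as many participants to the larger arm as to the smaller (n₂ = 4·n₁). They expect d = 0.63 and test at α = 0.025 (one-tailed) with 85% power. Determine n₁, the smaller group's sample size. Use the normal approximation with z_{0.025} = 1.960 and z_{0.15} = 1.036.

With allocation ratio k = n₂/n₁ = 4, Var(x̄₁−x̄₂) = σ²(1/n₁ + 1/(k·n₁)) = σ²·(k+1)/(k·n₁).
So n₁ = (1 + 1/k)·((z_{α} + z_β)/d)² = 1.250 × (2.996/0.63)².
n₁ = 1.250 × 22.62 = 28.3.
Round up: n₁ = 29, giving n₂ = 4 × 29 = 116.

n₁ = 29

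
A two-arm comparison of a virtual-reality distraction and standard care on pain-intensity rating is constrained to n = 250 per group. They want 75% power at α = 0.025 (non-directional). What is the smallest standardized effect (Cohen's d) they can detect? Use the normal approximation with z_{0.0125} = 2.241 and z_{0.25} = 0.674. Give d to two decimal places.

For two independent groups of n = 250 each: d_min = (z_{α/2} + z_β)·√(2/n).
z-sum = 2.241 + 0.674 = 2.915.
d_min = 2.915 × √(2/250) = 2.915 × 0.0894 = 0.261.

d_min ≈ 0.26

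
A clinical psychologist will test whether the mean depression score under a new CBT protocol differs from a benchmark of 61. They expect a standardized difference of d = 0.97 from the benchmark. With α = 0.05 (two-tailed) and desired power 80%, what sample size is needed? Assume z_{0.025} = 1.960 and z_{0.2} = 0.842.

n = 9

For a one-sample test: n = ((z_{α/2} + z_β) / d)².
z_{α/2} + z_β = 1.960 + 0.842 = 2.802.
n = (2.802 / 0.97)² = 2.889² = 8.34.
Round up.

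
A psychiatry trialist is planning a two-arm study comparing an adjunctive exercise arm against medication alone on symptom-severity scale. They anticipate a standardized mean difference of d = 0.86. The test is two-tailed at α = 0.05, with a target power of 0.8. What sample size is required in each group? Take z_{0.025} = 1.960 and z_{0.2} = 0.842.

For two independent groups with equal n: n = 2·((z_{α/2} + z_β) / d)².
z_{α/2} + z_β = 1.960 + 0.842 = 2.802.
n = 2 × (2.802 / 0.86)² = 2 × 3.258² = 2 × 10.62 = 21.2.
Round up to the next whole participant.

n = 22 per group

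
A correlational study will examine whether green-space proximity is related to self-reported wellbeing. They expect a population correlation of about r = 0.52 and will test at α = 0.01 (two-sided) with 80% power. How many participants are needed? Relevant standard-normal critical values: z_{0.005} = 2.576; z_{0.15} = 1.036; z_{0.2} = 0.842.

Fisher's z: C = ½·ln((1+r)/(1−r)) = ½·ln(3.1667) = 0.5763.
n = ((z_{α/2} + z_β)/C)² + 3.
(2.576 + 0.842) / 0.5763 = 3.418 / 0.5763 = 5.931.
n = 5.931² + 3 = 35.18 + 3 = 38.2.
Round up.

n = 39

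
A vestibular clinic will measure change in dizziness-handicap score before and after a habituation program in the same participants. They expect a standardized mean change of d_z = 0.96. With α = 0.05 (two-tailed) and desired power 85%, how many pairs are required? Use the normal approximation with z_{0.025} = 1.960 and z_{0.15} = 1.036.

For a paired (one-sample on differences) test: n = ((z_{α/2} + z_β) / d)².
z_{α/2} + z_β = 1.960 + 1.036 = 2.996.
n = (2.996 / 0.96)² = 3.121² = 9.74.
Round up.

n = 10 pairs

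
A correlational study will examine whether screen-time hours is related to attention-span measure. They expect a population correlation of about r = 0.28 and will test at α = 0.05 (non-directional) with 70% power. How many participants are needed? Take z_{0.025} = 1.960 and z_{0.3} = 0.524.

Fisher's z: C = ½·ln((1+r)/(1−r)) = ½·ln(1.7778) = 0.2877.
n = ((z_{α/2} + z_β)/C)² + 3.
(1.960 + 0.524) / 0.2877 = 2.484 / 0.2877 = 8.634.
n = 8.634² + 3 = 74.55 + 3 = 77.5.
Round up.

n = 78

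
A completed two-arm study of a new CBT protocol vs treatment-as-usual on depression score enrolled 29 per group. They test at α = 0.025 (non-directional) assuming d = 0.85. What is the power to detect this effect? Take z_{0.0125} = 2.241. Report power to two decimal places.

For two equal groups, power = Φ(d·√(n/2) − z_{α/2}).
d·√(n/2) = 0.85 × √(29/2) = 0.85 × 3.808 = 3.237.
z_β = 3.237 − 2.241 = 0.996.
Power = Φ(0.996) = 0.840.

power ≈ 0.84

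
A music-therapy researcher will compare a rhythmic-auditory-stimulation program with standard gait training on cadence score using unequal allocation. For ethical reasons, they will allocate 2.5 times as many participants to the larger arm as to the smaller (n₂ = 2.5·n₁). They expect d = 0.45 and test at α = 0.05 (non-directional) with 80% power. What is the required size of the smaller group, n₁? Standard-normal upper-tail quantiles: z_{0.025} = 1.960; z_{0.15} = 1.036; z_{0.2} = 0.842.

n₁ = 55

With allocation ratio k = n₂/n₁ = 2.5, Var(x̄₁−x̄₂) = σ²(1/n₁ + 1/(k·n₁)) = σ²·(k+1)/(k·n₁).
So n₁ = (1 + 1/k)·((z_{α/2} + z_β)/d)² = 1.400 × (2.802/0.45)².
n₁ = 1.400 × 38.77 = 54.3.
Round up: n₁ = 55, giving n₂ = ⌈2.5 × 55⌉ = ⌈137.5⌉ = 138.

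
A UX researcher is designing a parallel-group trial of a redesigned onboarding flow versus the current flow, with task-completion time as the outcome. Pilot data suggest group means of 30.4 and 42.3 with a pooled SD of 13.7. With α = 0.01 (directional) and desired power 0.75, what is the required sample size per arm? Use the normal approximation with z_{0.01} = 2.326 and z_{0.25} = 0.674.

n = 24 per group

Cohen's d = |M₁ − M₂| / SD_pooled = |30.4 − 42.3| / 13.7 = 11.9 / 13.7 = 0.869.
For two independent groups with equal n: n = 2·((z_{α} + z_β) / d)².
z_{α} + z_β = 2.326 + 0.674 = 3.000.
n = 2 × (3.000 / 0.869)² = 2 × 3.452² = 2 × 11.92 = 23.8.
Round up to the next whole participant.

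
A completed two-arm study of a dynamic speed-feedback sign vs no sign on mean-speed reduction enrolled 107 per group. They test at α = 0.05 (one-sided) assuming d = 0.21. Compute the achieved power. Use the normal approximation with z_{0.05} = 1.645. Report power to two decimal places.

For two equal groups, power = Φ(d·√(n/2) − z_{α}).
d·√(n/2) = 0.21 × √(107/2) = 0.21 × 7.314 = 1.536.
z_β = 1.536 − 1.645 = -0.109.
Power = Φ(-0.109) = 0.457.

power ≈ 0.46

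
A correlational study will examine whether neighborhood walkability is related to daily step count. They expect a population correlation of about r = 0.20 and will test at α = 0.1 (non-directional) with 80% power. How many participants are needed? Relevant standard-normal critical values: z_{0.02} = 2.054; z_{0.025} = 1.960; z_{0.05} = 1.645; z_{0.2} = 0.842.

n = 154

Fisher's z: C = ½·ln((1+r)/(1−r)) = ½·ln(1.5000) = 0.2027.
n = ((z_{α/2} + z_β)/C)² + 3.
(1.645 + 0.842) / 0.2027 = 2.487 / 0.2027 = 12.269.
n = 12.269² + 3 = 150.54 + 3 = 153.5.
Round up.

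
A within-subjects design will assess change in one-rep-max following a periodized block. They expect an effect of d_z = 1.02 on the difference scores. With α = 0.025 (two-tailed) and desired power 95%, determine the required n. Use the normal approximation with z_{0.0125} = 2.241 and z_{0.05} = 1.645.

For a paired (one-sample on differences) test: n = ((z_{α/2} + z_β) / d)².
z_{α/2} + z_β = 2.241 + 1.645 = 3.886.
n = (3.886 / 1.02)² = 3.810² = 14.51.
Round up.

n = 15 pairs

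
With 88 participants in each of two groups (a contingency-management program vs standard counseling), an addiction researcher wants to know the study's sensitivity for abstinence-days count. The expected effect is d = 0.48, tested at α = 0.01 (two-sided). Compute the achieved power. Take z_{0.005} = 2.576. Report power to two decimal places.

For two equal groups, power = Φ(d·√(n/2) − z_{α/2}).
d·√(n/2) = 0.48 × √(88/2) = 0.48 × 6.633 = 3.184.
z_β = 3.184 − 2.576 = 0.608.
Power = Φ(0.608) = 0.728.

power ≈ 0.73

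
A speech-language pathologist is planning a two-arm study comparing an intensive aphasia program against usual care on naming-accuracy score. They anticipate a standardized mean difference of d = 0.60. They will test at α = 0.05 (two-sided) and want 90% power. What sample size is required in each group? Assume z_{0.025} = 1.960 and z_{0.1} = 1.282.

For two independent groups with equal n: n = 2·((z_{α/2} + z_β) / d)².
z_{α/2} + z_β = 1.960 + 1.282 = 3.242.
n = 2 × (3.242 / 0.60)² = 2 × 5.403² = 2 × 29.20 = 58.4.
Round up to the next whole participant.

n = 59 per group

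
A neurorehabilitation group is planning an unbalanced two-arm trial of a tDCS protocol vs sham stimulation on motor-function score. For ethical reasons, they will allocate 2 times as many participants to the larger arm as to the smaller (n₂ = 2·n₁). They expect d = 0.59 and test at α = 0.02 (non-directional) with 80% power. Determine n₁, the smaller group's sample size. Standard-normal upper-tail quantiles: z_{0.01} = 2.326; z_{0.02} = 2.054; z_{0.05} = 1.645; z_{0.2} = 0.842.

With allocation ratio k = n₂/n₁ = 2, Var(x̄₁−x̄₂) = σ²(1/n₁ + 1/(k·n₁)) = σ²·(k+1)/(k·n₁).
So n₁ = (1 + 1/k)·((z_{α/2} + z_β)/d)² = 1.500 × (3.168/0.59)².
n₁ = 1.500 × 28.83 = 43.2.
Round up: n₁ = 44, giving n₂ = 2 × 44 = 88.

n₁ = 44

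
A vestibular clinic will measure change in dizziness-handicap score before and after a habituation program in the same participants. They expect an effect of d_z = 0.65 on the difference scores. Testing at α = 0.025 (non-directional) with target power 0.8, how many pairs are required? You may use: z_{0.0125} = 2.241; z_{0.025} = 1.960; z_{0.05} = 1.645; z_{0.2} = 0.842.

n = 23 pairs

For a paired (one-sample on differences) test: n = ((z_{α/2} + z_β) / d)².
z_{α/2} + z_β = 2.241 + 0.842 = 3.083.
n = (3.083 / 0.65)² = 4.743² = 22.50.
Round up.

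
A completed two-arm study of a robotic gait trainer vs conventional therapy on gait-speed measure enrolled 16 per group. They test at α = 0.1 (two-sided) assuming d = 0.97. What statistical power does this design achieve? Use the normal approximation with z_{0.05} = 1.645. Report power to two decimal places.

For two equal groups, power = Φ(d·√(n/2) − z_{α/2}).
d·√(n/2) = 0.97 × √(16/2) = 0.97 × 2.828 = 2.744.
z_β = 2.744 − 1.645 = 1.099.
Power = Φ(1.099) = 0.864.

power ≈ 0.86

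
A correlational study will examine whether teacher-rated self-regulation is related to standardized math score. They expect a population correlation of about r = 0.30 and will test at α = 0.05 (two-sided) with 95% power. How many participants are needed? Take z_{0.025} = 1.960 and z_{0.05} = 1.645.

n = 139

Fisher's z: C = ½·ln((1+r)/(1−r)) = ½·ln(1.8571) = 0.3095.
n = ((z_{α/2} + z_β)/C)² + 3.
(1.960 + 1.645) / 0.3095 = 3.605 / 0.3095 = 11.648.
n = 11.648² + 3 = 135.67 + 3 = 138.7.
Round up.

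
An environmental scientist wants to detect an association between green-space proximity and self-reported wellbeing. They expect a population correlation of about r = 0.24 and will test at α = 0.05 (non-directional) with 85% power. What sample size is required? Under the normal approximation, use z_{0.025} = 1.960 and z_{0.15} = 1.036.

n = 153

Fisher's z: C = ½·ln((1+r)/(1−r)) = ½·ln(1.6316) = 0.2448.
n = ((z_{α/2} + z_β)/C)² + 3.
(1.960 + 1.036) / 0.2448 = 2.996 / 0.2448 = 12.239.
n = 12.239² + 3 = 149.78 + 3 = 152.8.
Round up.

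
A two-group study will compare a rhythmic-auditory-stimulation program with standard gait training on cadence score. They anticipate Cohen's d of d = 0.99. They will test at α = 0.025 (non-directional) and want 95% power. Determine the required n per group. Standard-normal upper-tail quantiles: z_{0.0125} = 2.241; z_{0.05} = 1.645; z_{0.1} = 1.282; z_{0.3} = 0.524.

n = 31 per group

For two independent groups with equal n: n = 2·((z_{α/2} + z_β) / d)².
z_{α/2} + z_β = 2.241 + 1.645 = 3.886.
n = 2 × (3.886 / 0.99)² = 2 × 3.925² = 2 × 15.41 = 30.8.
Round up to the next whole participant.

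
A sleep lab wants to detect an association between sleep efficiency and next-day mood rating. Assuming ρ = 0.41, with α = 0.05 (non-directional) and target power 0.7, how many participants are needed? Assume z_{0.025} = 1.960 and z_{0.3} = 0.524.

n = 36

Fisher's z: C = ½·ln((1+r)/(1−r)) = ½·ln(2.3898) = 0.4356.
n = ((z_{α/2} + z_β)/C)² + 3.
(1.960 + 0.524) / 0.4356 = 2.484 / 0.4356 = 5.702.
n = 5.702² + 3 = 32.52 + 3 = 35.5.
Round up.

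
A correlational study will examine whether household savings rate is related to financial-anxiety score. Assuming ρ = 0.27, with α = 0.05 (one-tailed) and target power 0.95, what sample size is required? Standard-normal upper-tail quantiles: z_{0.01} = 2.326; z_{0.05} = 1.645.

n = 145

Fisher's z: C = ½·ln((1+r)/(1−r)) = ½·ln(1.7397) = 0.2769.
n = ((z_{α} + z_β)/C)² + 3.
(1.645 + 1.645) / 0.2769 = 3.290 / 0.2769 = 11.882.
n = 11.882² + 3 = 141.17 + 3 = 144.2.
Round up.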